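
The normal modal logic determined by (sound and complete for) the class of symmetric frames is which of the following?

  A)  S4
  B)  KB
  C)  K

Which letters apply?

B

(A) S4 is determined by the class of reflexive and transitive frames.
(B) KB is determined by exactly this class.
(C) K is determined by the class of arbitrary frames.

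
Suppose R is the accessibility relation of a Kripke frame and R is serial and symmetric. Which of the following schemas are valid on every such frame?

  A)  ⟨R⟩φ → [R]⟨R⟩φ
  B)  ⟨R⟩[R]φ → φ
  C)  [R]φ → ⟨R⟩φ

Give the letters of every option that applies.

(A) ⟨R⟩φ → [R]⟨R⟩φ (axiom 5) characterises the euclidean frames. Such an R need not be euclidean — not valid.
(B) ⟨R⟩[R]φ → φ (the dual of axiom B) characterises the symmetric frames. Every such R is symmetric — valid.
(C) [R]φ → ⟨R⟩φ is axiom D; it is valid on a frame exactly when R is serial. Every such R is serial, so valid.

B, C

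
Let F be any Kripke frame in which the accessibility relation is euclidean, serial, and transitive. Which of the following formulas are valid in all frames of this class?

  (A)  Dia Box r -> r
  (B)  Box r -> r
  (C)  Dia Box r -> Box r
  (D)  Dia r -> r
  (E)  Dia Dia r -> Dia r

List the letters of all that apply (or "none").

(A) Dia Box r -> r (the dual of axiom B) characterises the symmetric frames. Such an R need not be symmetric — not valid.
(B) Box r -> r is axiom T; it is valid on a frame exactly when R is reflexive. Such an R need not be reflexive, so not valid.
(C) Dia Box r -> Box r is the dual of axiom 5, which corresponds to the euclidean property. Every such R is euclidean — valid.
(D) Dia r -> r is valid only on frames where every R-edge is a self-loop. Such an R need not be a subset of the identity — not valid.
(E) Dia Dia r -> Dia r is the dual of axiom 4, which corresponds to transitivity. Every such R is transitive — valid.

C, E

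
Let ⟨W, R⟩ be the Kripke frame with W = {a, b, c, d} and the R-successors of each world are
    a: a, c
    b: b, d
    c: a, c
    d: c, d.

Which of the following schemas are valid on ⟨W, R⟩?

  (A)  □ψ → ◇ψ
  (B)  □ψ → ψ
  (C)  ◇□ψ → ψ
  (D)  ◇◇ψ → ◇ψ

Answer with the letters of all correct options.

R is reflexive: each world relates to itself.
R is not symmetric: b R d but not d R b.
R is not transitive: b R d and d R c but not b R c.
R is serial: every world has an R-successor.
(A) □ψ → ◇ψ (axiom D) characterises the serial frames. R is serial — valid.
(B) axiom T: valid iff R is reflexive. R is reflexive — valid.
(C) ◇□ψ → ψ is the dual of axiom B; it is valid on a frame exactly when R is symmetric. R is not symmetric, so not valid.
(D) ◇◇ψ → ◇ψ is the dual of axiom 4, which corresponds to transitivity. R is not transitive — not valid.

A, B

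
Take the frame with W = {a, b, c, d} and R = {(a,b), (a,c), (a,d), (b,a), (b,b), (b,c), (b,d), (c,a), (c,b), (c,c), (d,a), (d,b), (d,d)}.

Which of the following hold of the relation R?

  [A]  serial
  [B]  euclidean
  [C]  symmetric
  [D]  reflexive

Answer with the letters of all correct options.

(A) serial: every world has an R-successor.
(B) not euclidean: a R c and a R d but not c R d.
(C) symmetric: every R-edge is matched by its reverse.
(D) not reflexive: not a R a.

A, C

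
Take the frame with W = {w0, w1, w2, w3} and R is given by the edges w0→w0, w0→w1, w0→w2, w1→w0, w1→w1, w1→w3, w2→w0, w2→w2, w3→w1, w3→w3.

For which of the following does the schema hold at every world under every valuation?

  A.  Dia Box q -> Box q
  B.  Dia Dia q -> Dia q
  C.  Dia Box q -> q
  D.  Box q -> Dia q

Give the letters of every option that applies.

R is symmetric: every R-edge is matched by its reverse.
R is not transitive: w0 R w1 and w1 R w3 but not w0 R w3.
R is not euclidean: w0 R w1 and w0 R w2 but not w1 R w2.
R is serial: every world has an R-successor.
(A) Dia Box q -> Box q (the dual of axiom 5) characterises the euclidean frames. R is not euclidean — not valid.
(B) Dia Dia q -> Dia q (the dual of axiom 4) characterises the transitive frames. R is not transitive — not valid.
(C) Dia Box q -> q is the dual of axiom B, which corresponds to symmetry. R is symmetric — valid.
(D) axiom D: valid iff R is serial. R is serial — valid.

C, D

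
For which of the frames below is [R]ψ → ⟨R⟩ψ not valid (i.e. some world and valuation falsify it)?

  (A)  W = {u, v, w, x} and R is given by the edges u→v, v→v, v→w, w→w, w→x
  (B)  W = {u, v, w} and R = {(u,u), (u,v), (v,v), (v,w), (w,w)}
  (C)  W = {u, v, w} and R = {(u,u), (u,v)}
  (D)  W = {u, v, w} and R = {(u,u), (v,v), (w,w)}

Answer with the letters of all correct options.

The schema [R]ψ → ⟨R⟩ψ is axiom D; it is valid on a frame iff R is serial.
(A) R is not serial (x has no R-successor), so the schema fails here.
(B) R is serial (every world has an R-successor), so the schema is valid here.
(C) R is not serial (v has no R-successor), so the schema fails here.
(D) R is serial (every world has an R-successor), so the schema is valid here.

A, C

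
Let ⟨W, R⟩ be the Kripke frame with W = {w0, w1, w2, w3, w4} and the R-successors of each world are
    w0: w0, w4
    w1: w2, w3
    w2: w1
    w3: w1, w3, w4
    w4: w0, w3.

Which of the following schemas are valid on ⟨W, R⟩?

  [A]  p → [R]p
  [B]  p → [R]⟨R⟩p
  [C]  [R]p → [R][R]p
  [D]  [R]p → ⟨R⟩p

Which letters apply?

R is symmetric: every R-edge is matched by its reverse.
R is not transitive: w0 R w4 and w4 R w3 but not w0 R w3.
R is serial: every world has an R-successor.
R is not a subset of the identity: w0 R w4 with w0 ≠ w4.
(A) p → [R]p is valid only on frames where every R-edge is a self-loop. Here R ⊄ identity — not valid.
(B) axiom B: valid iff R is symmetric. R is symmetric — valid.
(C) [R]p → [R][R]p is axiom 4, which corresponds to transitivity. R is not transitive — not valid.
(D) [R]p → ⟨R⟩p is axiom D, which corresponds to seriality. R is serial — valid.

B, D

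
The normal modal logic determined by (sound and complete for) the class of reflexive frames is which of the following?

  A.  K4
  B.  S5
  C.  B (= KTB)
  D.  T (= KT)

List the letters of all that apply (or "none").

(A) K4 is determined by the class of transitive frames.
(B) S5 is determined by the class of reflexive, symmetric, and transitive frames.
(C) B (= KTB) is determined by the class of reflexive and symmetric frames.
(D) T (= KT) is determined by exactly this class.

D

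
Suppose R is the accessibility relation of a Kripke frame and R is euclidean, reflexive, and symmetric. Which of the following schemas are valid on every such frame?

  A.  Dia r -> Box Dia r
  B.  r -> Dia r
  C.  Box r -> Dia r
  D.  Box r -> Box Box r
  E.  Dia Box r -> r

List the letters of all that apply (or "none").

A relation that is euclidean, reflexive, and symmetric is also serial and transitive.
(A) Dia r -> Box Dia r is axiom 5, which corresponds to the euclidean property. Every such R is euclidean — valid.
(B) the dual of axiom T: valid iff R is reflexive. Every such R is reflexive — valid.
(C) Box r -> Dia r (axiom D) characterises the serial frames. Every such R is serial — valid.
(D) axiom 4: valid iff R is transitive. Every such R is transitive — valid.
(E) Dia Box r -> r is the dual of axiom B; it is valid on a frame exactly when R is symmetric. Every such R is symmetric, so valid.

A, B, C, D, E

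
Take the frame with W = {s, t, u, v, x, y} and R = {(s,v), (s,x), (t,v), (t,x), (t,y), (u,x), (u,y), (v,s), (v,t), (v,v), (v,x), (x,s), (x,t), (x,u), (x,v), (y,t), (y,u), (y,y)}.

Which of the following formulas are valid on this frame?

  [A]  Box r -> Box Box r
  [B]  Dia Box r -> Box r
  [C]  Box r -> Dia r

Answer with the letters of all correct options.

C

R is not transitive: s R v and v R s but not s R s.
R is not euclidean: t R v and t R y but not v R y.
R is serial: every world has an R-successor.
(A) Box r -> Box Box r is axiom 4; it is valid on a frame exactly when R is transitive. R is not transitive, so not valid.
(B) the dual of axiom 5: valid iff R is euclidean. R is not euclidean — not valid.
(C) Box r -> Dia r is axiom D; it is valid on a frame exactly when R is serial. R is serial, so valid.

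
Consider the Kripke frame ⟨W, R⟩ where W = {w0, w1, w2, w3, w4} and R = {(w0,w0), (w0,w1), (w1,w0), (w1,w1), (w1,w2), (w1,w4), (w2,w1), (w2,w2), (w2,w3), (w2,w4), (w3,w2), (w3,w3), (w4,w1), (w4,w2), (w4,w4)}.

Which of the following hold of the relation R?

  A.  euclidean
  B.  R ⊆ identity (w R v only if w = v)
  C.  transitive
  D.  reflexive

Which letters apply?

D

(A) not euclidean: w1 R w0 and w1 R w2 but not w0 R w2.
(B) not ⊆ identity: w0 R w1 with w0 ≠ w1.
(C) not transitive: w0 R w1 and w1 R w2 but not w0 R w2.
(D) reflexive: each world relates to itself.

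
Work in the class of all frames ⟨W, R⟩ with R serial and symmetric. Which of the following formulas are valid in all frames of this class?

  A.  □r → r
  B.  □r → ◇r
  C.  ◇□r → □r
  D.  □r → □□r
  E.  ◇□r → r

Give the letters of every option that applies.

B, E

(A) □r → r (axiom T) characterises the reflexive frames. Such an R need not be reflexive — not valid.
(B) axiom D: valid iff R is serial. Every such R is serial — valid.
(C) ◇□r → □r (the dual of axiom 5) characterises the euclidean frames. Such an R need not be euclidean — not valid.
(D) □r → □□r (axiom 4) characterises the transitive frames. Such an R need not be transitive — not valid.
(E) ◇□r → r (the dual of axiom B) characterises the symmetric frames. Every such R is symmetric — valid.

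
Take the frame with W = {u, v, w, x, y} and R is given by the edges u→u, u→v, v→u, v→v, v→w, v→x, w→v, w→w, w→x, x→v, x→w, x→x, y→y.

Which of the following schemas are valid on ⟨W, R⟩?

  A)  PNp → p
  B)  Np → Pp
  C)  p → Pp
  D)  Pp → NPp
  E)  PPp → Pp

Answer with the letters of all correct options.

R is reflexive: each world relates to itself.
R is symmetric: every R-edge is matched by its reverse.
R is not transitive: u R v and v R w but not u R w.
R is not euclidean: v R u and v R w but not u R w.
R is serial: every world has an R-successor.
(A) the dual of axiom B: valid iff R is symmetric. R is symmetric — valid.
(B) Np → Pp (axiom D) characterises the serial frames. R is serial — valid.
(C) the dual of axiom T: valid iff R is reflexive. R is reflexive — valid.
(D) axiom 5: valid iff R is euclidean. R is not euclidean — not valid.
(E) PPp → Pp (the dual of axiom 4) characterises the transitive frames. R is not transitive — not valid.

A, B, C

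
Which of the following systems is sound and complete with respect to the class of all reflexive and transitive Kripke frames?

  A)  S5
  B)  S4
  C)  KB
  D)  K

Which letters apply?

(A) S5 is determined by the class of reflexive, symmetric, and transitive frames.
(B) S4 is determined by exactly this class.
(C) KB is determined by the class of symmetric frames.
(D) K is determined by the class of arbitrary frames.

B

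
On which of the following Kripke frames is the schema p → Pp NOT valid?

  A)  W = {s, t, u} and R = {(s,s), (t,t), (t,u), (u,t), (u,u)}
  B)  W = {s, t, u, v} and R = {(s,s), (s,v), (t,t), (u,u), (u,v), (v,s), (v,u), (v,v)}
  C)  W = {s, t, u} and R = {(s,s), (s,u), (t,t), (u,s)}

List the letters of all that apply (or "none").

C

The schema p → Pp is the dual of axiom T; it is valid on a frame iff R is reflexive.
(A) R is reflexive (each world relates to itself), so the schema is valid here.
(B) R is reflexive (each world relates to itself), so the schema is valid here.
(C) R is not reflexive (not u R u), so the schema fails here.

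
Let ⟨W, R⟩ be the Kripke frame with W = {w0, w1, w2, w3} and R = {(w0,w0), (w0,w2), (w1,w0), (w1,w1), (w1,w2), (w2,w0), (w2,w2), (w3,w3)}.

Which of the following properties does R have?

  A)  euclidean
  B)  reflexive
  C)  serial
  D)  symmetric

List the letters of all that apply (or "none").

(A) not euclidean: w1 R w0 and w1 R w1 but not w0 R w1.
(B) reflexive: each world relates to itself.
(C) serial: every world has an R-successor.
(D) not symmetric: w1 R w0 but not w0 R w1.

B, C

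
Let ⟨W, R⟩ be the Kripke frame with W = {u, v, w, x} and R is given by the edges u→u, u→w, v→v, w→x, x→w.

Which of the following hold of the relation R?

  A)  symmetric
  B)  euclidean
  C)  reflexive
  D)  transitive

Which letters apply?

none

(A) not symmetric: u R w but not w R u.
(B) not euclidean: u R w and u R u but not w R u.
(C) not reflexive: not w R w.
(D) not transitive: u R w and w R x but not u R x.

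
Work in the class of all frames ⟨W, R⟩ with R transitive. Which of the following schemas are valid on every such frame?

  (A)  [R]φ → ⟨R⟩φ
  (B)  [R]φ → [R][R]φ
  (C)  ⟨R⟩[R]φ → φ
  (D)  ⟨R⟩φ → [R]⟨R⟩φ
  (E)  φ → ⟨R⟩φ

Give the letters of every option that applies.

B

(A) [R]φ → ⟨R⟩φ is axiom D; it is valid on a frame exactly when R is serial. Such an R need not be serial, so not valid.
(B) axiom 4: valid iff R is transitive. Every such R is transitive — valid.
(C) ⟨R⟩[R]φ → φ is the dual of axiom B; it is valid on a frame exactly when R is symmetric. Such an R need not be symmetric, so not valid.
(D) axiom 5: valid iff R is euclidean. Such an R need not be euclidean — not valid.
(E) φ → ⟨R⟩φ is the dual of axiom T, which corresponds to reflexivity. Such an R need not be reflexive — not valid.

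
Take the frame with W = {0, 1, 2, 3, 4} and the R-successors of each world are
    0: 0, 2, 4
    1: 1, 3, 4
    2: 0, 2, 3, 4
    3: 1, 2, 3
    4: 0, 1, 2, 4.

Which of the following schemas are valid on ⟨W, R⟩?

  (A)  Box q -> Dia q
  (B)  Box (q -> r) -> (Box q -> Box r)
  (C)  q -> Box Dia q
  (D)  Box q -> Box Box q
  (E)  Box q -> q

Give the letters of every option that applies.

A, B, C, E

R is reflexive: each world relates to itself.
R is symmetric: every R-edge is matched by its reverse.
R is not transitive: 0 R 2 and 2 R 3 but not 0 R 3.
R is serial: every world has an R-successor.
(A) Box q -> Dia q is axiom D; it is valid on a frame exactly when R is serial. R is serial, so valid.
(B) this is just K, valid on every normal frame.
(C) q -> Box Dia q (axiom B) characterises the symmetric frames. R is symmetric — valid.
(D) Box q -> Box Box q is axiom 4; it is valid on a frame exactly when R is transitive. R is not transitive, so not valid.
(E) Box q -> q is axiom T, which corresponds to reflexivity. R is reflexive — valid.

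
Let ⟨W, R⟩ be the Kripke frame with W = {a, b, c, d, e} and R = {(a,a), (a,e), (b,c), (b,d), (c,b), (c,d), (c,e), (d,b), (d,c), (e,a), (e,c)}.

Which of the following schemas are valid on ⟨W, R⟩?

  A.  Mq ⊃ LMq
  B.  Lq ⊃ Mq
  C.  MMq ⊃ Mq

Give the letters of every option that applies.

R is not transitive: a R e and e R c but not a R c.
R is not euclidean: c R b and c R e but not b R e.
R is serial: every world has an R-successor.
(A) Mq ⊃ LMq is axiom 5, which corresponds to the euclidean property. R is not euclidean — not valid.
(B) Lq ⊃ Mq is axiom D; it is valid on a frame exactly when R is serial. R is serial, so valid.
(C) the dual of axiom 4: valid iff R is transitive. R is not transitive — not valid.

B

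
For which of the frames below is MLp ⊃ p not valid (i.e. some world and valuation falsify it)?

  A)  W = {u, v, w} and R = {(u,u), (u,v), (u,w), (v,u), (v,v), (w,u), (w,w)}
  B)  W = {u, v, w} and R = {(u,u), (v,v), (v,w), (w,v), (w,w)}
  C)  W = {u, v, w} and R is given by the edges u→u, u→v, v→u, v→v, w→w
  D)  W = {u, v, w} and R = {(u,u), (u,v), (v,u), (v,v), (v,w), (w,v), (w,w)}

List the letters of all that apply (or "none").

The schema MLp ⊃ p is the dual of axiom B; it is valid on a frame iff R is symmetric.
(A) R is symmetric (every R-edge is matched by its reverse), so the schema is valid here.
(B) R is symmetric (every R-edge is matched by its reverse), so the schema is valid here.
(C) R is symmetric (every R-edge is matched by its reverse), so the schema is valid here.
(D) R is symmetric (every R-edge is matched by its reverse), so the schema is valid here.

none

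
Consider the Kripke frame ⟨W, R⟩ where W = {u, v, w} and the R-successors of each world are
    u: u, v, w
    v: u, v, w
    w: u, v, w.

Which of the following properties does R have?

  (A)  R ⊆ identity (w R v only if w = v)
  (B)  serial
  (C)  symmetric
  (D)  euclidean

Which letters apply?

(A) not ⊆ identity: u R v with u ≠ v.
(B) serial: every world has an R-successor.
(C) symmetric: every R-edge is matched by its reverse.
(D) euclidean: any two R-successors of the same world are R-related.

B, C, D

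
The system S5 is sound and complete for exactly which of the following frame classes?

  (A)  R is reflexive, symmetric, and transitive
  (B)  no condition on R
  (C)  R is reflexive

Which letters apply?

(A) S5 is sound and complete for exactly this class.
(B) this class determines K, not S5.
(C) this class determines T (= KT), not S5.

A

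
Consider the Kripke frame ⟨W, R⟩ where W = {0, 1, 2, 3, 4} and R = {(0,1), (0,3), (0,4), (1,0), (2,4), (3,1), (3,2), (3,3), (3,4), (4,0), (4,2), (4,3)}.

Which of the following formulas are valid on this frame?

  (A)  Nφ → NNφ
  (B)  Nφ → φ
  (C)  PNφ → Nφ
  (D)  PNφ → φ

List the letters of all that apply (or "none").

R is not reflexive: not 0 R 0.
R is not symmetric: 0 R 3 but not 3 R 0.
R is not transitive: 0 R 1 and 1 R 0 but not 0 R 0.
R is not euclidean: 0 R 1 and 0 R 3 but not 1 R 3.
(A) Nφ → NNφ (axiom 4) characterises the transitive frames. R is not transitive — not valid.
(B) axiom T: valid iff R is reflexive. R is not reflexive — not valid.
(C) PNφ → Nφ (the dual of axiom 5) characterises the euclidean frames. R is not euclidean — not valid.
(D) the dual of axiom B: valid iff R is symmetric. R is not symmetric — not valid.

none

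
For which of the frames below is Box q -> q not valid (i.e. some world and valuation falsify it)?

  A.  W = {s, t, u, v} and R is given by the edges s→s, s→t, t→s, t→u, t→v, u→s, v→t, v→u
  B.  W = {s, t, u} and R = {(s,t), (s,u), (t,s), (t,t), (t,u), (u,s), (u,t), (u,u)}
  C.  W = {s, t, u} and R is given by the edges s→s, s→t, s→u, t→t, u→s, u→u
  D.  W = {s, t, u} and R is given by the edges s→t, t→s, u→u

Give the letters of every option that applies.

The schema Box q -> q is axiom T; it is valid on a frame iff R is reflexive.
(A) R is not reflexive (not t R t), so the schema fails here.
(B) R is not reflexive (not s R s), so the schema fails here.
(C) R is reflexive (each world relates to itself), so the schema is valid here.
(D) R is not reflexive (not s R s), so the schema fails here.

A, B, D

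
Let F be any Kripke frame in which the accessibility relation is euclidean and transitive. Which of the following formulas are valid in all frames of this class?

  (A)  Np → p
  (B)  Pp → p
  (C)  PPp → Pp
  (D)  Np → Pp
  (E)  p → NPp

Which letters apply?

(A) Np → p is axiom T; it is valid on a frame exactly when R is reflexive. Such an R need not be reflexive, so not valid.
(B) Pp → p is the converse of T; it holds exactly when R ⊆ identity. Such an R need not be a subset of the identity — not valid.
(C) PPp → Pp is the dual of axiom 4; it is valid on a frame exactly when R is transitive. Every such R is transitive, so valid.
(D) Np → Pp is axiom D; it is valid on a frame exactly when R is serial. Such an R need not be serial, so not valid.
(E) p → NPp is axiom B; it is valid on a frame exactly when R is symmetric. Such an R need not be symmetric, so not valid.

C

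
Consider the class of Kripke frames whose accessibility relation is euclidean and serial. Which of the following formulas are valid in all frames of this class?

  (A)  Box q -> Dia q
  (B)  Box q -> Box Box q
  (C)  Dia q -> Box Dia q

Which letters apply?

(A) Box q -> Dia q is axiom D; it is valid on a frame exactly when R is serial. Every such R is serial, so valid.
(B) Box q -> Box Box q is axiom 4, which corresponds to transitivity. Such an R need not be transitive — not valid.
(C) Dia q -> Box Dia q is axiom 5; it is valid on a frame exactly when R is euclidean. Every such R is euclidean, so valid.

A, C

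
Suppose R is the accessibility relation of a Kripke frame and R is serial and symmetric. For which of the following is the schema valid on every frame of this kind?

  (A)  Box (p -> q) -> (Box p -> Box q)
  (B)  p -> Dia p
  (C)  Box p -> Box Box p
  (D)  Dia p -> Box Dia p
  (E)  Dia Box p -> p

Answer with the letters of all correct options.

A, E

(A) Box (p -> q) -> (Box p -> Box q) is the K axiom; it holds on all frames — valid.
(B) p -> Dia p is the dual of axiom T, which corresponds to reflexivity. Such an R need not be reflexive — not valid.
(C) axiom 4: valid iff R is transitive. Such an R need not be transitive — not valid.
(D) axiom 5: valid iff R is euclidean. Such an R need not be euclidean — not valid.
(E) Dia Box p -> p is the dual of axiom B, which corresponds to symmetry. Every such R is symmetric — valid.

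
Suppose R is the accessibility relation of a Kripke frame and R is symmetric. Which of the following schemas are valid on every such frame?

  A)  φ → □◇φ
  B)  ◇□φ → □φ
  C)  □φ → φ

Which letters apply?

A

(A) φ → □◇φ is axiom B, which corresponds to symmetry. Every such R is symmetric — valid.
(B) ◇□φ → □φ is the dual of axiom 5; it is valid on a frame exactly when R is euclidean. Such an R need not be euclidean, so not valid.
(C) □φ → φ is axiom T; it is valid on a frame exactly when R is reflexive. Such an R need not be reflexive, so not valid.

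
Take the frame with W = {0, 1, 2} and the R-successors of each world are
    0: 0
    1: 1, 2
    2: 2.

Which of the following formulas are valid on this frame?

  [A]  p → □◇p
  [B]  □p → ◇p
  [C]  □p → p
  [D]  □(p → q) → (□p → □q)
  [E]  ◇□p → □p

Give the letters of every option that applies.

R is reflexive: each world relates to itself.
R is not symmetric: 1 R 2 but not 2 R 1.
R is not euclidean: 1 R 2 and 1 R 1 but not 2 R 1.
R is serial: every world has an R-successor.
(A) axiom B: valid iff R is symmetric. R is not symmetric — not valid.
(B) □p → ◇p (axiom D) characterises the serial frames. R is serial — valid.
(C) □p → p is axiom T; it is valid on a frame exactly when R is reflexive. R is reflexive, so valid.
(D) □(p → q) → (□p → □q) is the K axiom; it holds on all frames — valid.
(E) ◇□p → □p is the dual of axiom 5, which corresponds to the euclidean property. R is not euclidean — not valid.

B, C, D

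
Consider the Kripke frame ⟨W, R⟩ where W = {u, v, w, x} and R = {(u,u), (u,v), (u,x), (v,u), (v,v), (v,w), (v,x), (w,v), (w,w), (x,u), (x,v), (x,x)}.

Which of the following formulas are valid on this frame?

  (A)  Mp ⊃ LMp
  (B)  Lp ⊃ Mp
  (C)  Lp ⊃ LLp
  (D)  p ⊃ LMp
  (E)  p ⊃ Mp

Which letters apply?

R is reflexive: each world relates to itself.
R is symmetric: every R-edge is matched by its reverse.
R is not transitive: u R v and v R w but not u R w.
R is not euclidean: v R u and v R w but not u R w.
R is serial: every world has an R-successor.
(A) Mp ⊃ LMp is axiom 5, which corresponds to the euclidean property. R is not euclidean — not valid.
(B) Lp ⊃ Mp (axiom D) characterises the serial frames. R is serial — valid.
(C) Lp ⊃ LLp (axiom 4) characterises the transitive frames. R is not transitive — not valid.
(D) axiom B: valid iff R is symmetric. R is symmetric — valid.
(E) p ⊃ Mp (the dual of axiom T) characterises the reflexive frames. R is reflexive — valid.

B, D, E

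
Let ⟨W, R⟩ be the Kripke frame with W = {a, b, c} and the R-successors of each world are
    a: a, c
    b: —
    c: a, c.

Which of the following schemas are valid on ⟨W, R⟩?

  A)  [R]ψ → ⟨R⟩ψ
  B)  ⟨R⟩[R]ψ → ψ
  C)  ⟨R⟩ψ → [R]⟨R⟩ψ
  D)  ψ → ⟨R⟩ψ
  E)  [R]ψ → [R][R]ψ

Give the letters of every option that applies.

B, C, E

R is not reflexive: not b R b.
R is symmetric: every R-edge is matched by its reverse.
R is transitive: R is closed under composition.
R is euclidean: any two R-successors of the same world are R-related.
R is not serial: b has no R-successor.
(A) [R]ψ → ⟨R⟩ψ is axiom D; it is valid on a frame exactly when R is serial. R is not serial, so not valid.
(B) ⟨R⟩[R]ψ → ψ (the dual of axiom B) characterises the symmetric frames. R is symmetric — valid.
(C) ⟨R⟩ψ → [R]⟨R⟩ψ is axiom 5, which corresponds to the euclidean property. R is euclidean — valid.
(D) the dual of axiom T: valid iff R is reflexive. R is not reflexive — not valid.
(E) [R]ψ → [R][R]ψ (axiom 4) characterises the transitive frames. R is transitive — valid.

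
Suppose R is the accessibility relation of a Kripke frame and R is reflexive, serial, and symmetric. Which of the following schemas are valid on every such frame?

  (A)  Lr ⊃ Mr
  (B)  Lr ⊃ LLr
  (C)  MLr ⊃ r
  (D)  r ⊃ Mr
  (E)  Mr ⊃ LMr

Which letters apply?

(A) Lr ⊃ Mr is axiom D; it is valid on a frame exactly when R is serial. Every such R is serial, so valid.
(B) Lr ⊃ LLr is axiom 4; it is valid on a frame exactly when R is transitive. Such an R need not be transitive, so not valid.
(C) MLr ⊃ r is the dual of axiom B; it is valid on a frame exactly when R is symmetric. Every such R is symmetric, so valid.
(D) r ⊃ Mr is the dual of axiom T; it is valid on a frame exactly when R is reflexive. Every such R is reflexive, so valid.
(E) Mr ⊃ LMr is axiom 5, which corresponds to the euclidean property. Such an R need not be euclidean — not valid.

A, C, D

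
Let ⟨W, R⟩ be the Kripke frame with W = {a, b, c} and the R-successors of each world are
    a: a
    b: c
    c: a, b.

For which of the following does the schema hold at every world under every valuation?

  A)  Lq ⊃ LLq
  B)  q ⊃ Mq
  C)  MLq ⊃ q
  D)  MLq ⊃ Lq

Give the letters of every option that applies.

none

R is not reflexive: not b R b.
R is not symmetric: c R a but not a R c.
R is not transitive: b R c and c R a but not b R a.
R is not euclidean: c R a and c R b but not a R b.
(A) Lq ⊃ LLq (axiom 4) characterises the transitive frames. R is not transitive — not valid.
(B) q ⊃ Mq (the dual of axiom T) characterises the reflexive frames. R is not reflexive — not valid.
(C) the dual of axiom B: valid iff R is symmetric. R is not symmetric — not valid.
(D) the dual of axiom 5: valid iff R is euclidean. R is not euclidean — not valid.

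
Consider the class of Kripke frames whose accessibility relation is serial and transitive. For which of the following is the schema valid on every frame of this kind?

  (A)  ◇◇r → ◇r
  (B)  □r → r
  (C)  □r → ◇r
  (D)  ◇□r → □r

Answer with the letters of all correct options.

(A) the dual of axiom 4: valid iff R is transitive. Every such R is transitive — valid.
(B) axiom T: valid iff R is reflexive. Such an R need not be reflexive — not valid.
(C) axiom D: valid iff R is serial. Every such R is serial — valid.
(D) ◇□r → □r is the dual of axiom 5, which corresponds to the euclidean property. Such an R need not be euclidean — not valid.

A, C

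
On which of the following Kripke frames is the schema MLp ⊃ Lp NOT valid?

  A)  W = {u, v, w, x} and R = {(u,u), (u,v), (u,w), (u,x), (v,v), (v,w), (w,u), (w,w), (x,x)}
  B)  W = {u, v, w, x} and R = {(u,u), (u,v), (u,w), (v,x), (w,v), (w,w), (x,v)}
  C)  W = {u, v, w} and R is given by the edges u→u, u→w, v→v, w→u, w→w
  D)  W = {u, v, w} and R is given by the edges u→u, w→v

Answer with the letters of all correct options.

A, B, D

The schema MLp ⊃ Lp is the dual of axiom 5; it is valid on a frame iff R is euclidean.
(A) R is not euclidean (u R v and u R u but not v R u), so the schema fails here.
(B) R is not euclidean (u R v and u R u but not v R u), so the schema fails here.
(C) R is euclidean (any two R-successors of the same world are R-related), so the schema is valid here.
(D) R is not euclidean (w R v and w R v but not v R v), so the schema fails here.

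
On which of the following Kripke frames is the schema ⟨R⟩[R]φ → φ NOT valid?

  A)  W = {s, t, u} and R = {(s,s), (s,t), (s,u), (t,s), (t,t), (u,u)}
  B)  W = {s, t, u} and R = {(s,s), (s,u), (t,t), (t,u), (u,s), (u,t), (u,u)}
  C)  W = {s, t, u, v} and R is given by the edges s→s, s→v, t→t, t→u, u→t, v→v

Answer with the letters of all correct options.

The schema ⟨R⟩[R]φ → φ is the dual of axiom B; it is valid on a frame iff R is symmetric.
(A) R is not symmetric (s R u but not u R s), so the schema fails here.
(B) R is symmetric (every R-edge is matched by its reverse), so the schema is valid here.
(C) R is not symmetric (s R v but not v R s), so the schema fails here.

A, C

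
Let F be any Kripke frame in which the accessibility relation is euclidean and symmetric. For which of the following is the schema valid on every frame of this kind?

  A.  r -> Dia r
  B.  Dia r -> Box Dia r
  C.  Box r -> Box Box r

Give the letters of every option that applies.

B, C

A symmetric euclidean relation is transitive (uRv and vRw give vRu by symmetry, then uRw by the euclidean condition, applied at v).
(A) r -> Dia r is the dual of axiom T; it is valid on a frame exactly when R is reflexive. Such an R need not be reflexive, so not valid.
(B) Dia r -> Box Dia r is axiom 5, which corresponds to the euclidean property. Every such R is euclidean — valid.
(C) axiom 4: valid iff R is transitive. Every such R is transitive — valid.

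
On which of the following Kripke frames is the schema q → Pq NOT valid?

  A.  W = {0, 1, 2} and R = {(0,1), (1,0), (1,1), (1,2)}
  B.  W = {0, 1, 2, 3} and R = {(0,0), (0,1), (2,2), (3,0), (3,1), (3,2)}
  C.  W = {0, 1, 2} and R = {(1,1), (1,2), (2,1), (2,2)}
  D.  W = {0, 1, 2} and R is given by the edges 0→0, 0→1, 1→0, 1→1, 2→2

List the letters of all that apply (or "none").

The schema q → Pq is the dual of axiom T; it is valid on a frame iff R is reflexive.
(A) R is not reflexive (not 0 R 0), so the schema fails here.
(B) R is not reflexive (not 1 R 1), so the schema fails here.
(C) R is not reflexive (not 0 R 0), so the schema fails here.
(D) R is reflexive (each world relates to itself), so the schema is valid here.

A, B, C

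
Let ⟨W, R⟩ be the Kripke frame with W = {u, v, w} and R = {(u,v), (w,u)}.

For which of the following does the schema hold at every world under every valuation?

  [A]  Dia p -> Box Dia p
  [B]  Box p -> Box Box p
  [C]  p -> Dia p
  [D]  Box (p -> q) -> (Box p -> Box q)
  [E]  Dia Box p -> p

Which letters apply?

R is not reflexive: not u R u.
R is not symmetric: u R v but not v R u.
R is not transitive: w R u and u R v but not w R v.
R is not euclidean: u R v and u R v but not v R v.
(A) Dia p -> Box Dia p (axiom 5) characterises the euclidean frames. R is not euclidean — not valid.
(B) Box p -> Box Box p is axiom 4; it is valid on a frame exactly when R is transitive. R is not transitive, so not valid.
(C) p -> Dia p (the dual of axiom T) characterises the reflexive frames. R is not reflexive — not valid.
(D) Box (p -> q) -> (Box p -> Box q) is axiom K, valid on every Kripke frame — valid.
(E) the dual of axiom B: valid iff R is symmetric. R is not symmetric — not valid.

D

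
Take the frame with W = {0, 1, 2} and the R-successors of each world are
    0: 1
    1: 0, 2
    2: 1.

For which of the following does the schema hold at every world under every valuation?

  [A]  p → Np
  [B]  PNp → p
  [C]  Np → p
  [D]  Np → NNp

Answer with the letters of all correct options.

R is not reflexive: not 0 R 0.
R is symmetric: every R-edge is matched by its reverse.
R is not transitive: 0 R 1 and 1 R 0 but not 0 R 0.
R is not a subset of the identity: 0 R 1 with 0 ≠ 1.
(A) p → Np is equivalent to ◇p→p; it holds exactly when R ⊆ identity. Here R ⊄ identity — not valid.
(B) PNp → p is the dual of axiom B, which corresponds to symmetry. R is symmetric — valid.
(C) axiom T: valid iff R is reflexive. R is not reflexive — not valid.
(D) axiom 4: valid iff R is transitive. R is not transitive — not valid.

B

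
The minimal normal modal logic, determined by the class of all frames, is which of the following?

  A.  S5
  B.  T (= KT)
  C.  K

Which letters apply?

C

(A) S5 is determined by the class of reflexive, symmetric, and transitive frames.
(B) T (= KT) is determined by the class of reflexive frames.
(C) K is determined by exactly this class.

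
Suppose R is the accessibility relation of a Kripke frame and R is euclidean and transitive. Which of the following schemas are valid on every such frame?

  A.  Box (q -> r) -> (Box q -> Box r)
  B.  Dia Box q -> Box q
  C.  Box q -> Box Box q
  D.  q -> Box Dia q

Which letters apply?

(A) this is just K, valid on every normal frame.
(B) Dia Box q -> Box q is the dual of axiom 5; it is valid on a frame exactly when R is euclidean. Every such R is euclidean, so valid.
(C) Box q -> Box Box q (axiom 4) characterises the transitive frames. Every such R is transitive — valid.
(D) axiom B: valid iff R is symmetric. Such an R need not be symmetric — not valid.

A, B, C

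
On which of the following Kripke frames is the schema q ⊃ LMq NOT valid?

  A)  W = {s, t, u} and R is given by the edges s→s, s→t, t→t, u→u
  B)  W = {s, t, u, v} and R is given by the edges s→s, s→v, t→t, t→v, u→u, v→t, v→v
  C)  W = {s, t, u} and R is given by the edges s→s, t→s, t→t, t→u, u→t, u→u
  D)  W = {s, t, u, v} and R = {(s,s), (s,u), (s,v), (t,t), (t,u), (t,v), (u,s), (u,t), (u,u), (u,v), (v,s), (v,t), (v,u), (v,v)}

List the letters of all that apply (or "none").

A, B, C

The schema q ⊃ LMq is axiom B; it is valid on a frame iff R is symmetric.
(A) R is not symmetric (s R t but not t R s), so the schema fails here.
(B) R is not symmetric (s R v but not v R s), so the schema fails here.
(C) R is not symmetric (t R s but not s R t), so the schema fails here.
(D) R is symmetric (every R-edge is matched by its reverse), so the schema is valid here.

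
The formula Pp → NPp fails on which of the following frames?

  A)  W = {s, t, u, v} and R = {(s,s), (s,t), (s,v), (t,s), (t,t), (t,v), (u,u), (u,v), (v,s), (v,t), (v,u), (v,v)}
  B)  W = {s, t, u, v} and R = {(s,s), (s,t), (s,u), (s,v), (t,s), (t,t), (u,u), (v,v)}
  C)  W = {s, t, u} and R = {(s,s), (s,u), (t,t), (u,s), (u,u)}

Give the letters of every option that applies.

A, B

The schema Pp → NPp is axiom 5; it is valid on a frame iff R is euclidean.
(A) R is not euclidean (v R s and v R u but not s R u), so the schema fails here.
(B) R is not euclidean (s R t and s R u but not t R u), so the schema fails here.
(C) R is euclidean (any two R-successors of the same world are R-related), so the schema is valid here.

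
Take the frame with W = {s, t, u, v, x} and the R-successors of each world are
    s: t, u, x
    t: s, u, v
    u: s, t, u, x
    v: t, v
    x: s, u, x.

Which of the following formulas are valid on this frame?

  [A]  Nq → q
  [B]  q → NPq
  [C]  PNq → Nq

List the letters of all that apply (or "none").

B

R is not reflexive: not s R s.
R is symmetric: every R-edge is matched by its reverse.
R is not euclidean: s R t and s R x but not t R x.
(A) axiom T: valid iff R is reflexive. R is not reflexive — not valid.
(B) axiom B: valid iff R is symmetric. R is symmetric — valid.
(C) PNq → Nq is the dual of axiom 5; it is valid on a frame exactly when R is euclidean. R is not euclidean, so not valid.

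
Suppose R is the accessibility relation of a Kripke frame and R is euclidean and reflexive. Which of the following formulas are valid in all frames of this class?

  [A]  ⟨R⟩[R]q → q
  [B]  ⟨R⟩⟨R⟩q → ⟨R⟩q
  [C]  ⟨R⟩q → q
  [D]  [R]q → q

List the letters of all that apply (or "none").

A reflexive euclidean relation is also symmetric (from wRw and wRv the euclidean condition gives vRw) and hence transitive; it is an equivalence relation.
(A) ⟨R⟩[R]q → q (the dual of axiom B) characterises the symmetric frames. Every such R is symmetric — valid.
(B) ⟨R⟩⟨R⟩q → ⟨R⟩q (the dual of axiom 4) characterises the transitive frames. Every such R is transitive — valid.
(C) ⟨R⟩q → q (the converse of T) corresponds to R being a subset of the identity. Such an R need not be a subset of the identity, so not valid.
(D) axiom T: valid iff R is reflexive. Every such R is reflexive — valid.

A, B, D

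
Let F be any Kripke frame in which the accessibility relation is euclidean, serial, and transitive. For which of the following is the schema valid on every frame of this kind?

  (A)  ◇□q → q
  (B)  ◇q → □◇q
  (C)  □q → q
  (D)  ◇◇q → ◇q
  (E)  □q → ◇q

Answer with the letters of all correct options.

(A) ◇□q → q is the dual of axiom B; it is valid on a frame exactly when R is symmetric. Such an R need not be symmetric, so not valid.
(B) ◇q → □◇q is axiom 5, which corresponds to the euclidean property. Every such R is euclidean — valid.
(C) □q → q (axiom T) characterises the reflexive frames. Such an R need not be reflexive — not valid.
(D) ◇◇q → ◇q is the dual of axiom 4, which corresponds to transitivity. Every such R is transitive — valid.
(E) axiom D: valid iff R is serial. Every such R is serial — valid.

B, D, E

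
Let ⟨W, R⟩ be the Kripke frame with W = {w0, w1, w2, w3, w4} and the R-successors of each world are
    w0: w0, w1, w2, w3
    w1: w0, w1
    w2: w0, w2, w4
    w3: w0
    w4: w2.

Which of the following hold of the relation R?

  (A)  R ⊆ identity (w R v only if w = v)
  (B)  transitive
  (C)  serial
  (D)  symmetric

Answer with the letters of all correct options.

(A) not ⊆ identity: w0 R w1 with w0 ≠ w1.
(B) not transitive: w0 R w2 and w2 R w4 but not w0 R w4.
(C) serial: every world has an R-successor.
(D) symmetric: every R-edge is matched by its reverse.

C, D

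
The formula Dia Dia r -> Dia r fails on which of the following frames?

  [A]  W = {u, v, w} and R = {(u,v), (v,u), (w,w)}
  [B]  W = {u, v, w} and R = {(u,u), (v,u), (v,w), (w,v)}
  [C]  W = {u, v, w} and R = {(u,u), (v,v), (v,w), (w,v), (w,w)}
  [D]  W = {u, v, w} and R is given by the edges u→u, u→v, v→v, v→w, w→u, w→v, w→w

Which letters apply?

A, B, D

The schema Dia Dia r -> Dia r is the dual of axiom 4; it is valid on a frame iff R is transitive.
(A) R is not transitive (u R v and v R u but not u R u), so the schema fails here.
(B) R is not transitive (v R w and w R v but not v R v), so the schema fails here.
(C) R is transitive (R is closed under composition), so the schema is valid here.
(D) R is not transitive (u R v and v R w but not u R w), so the schema fails here.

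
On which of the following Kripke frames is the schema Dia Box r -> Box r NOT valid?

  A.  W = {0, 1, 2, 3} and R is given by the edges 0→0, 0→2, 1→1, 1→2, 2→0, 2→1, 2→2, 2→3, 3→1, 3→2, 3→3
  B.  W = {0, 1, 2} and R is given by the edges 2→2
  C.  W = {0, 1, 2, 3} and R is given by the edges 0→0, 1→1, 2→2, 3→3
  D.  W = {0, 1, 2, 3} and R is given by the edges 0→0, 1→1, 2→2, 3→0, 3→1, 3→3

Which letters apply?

A, D

The schema Dia Box r -> Box r is the dual of axiom 5; it is valid on a frame iff R is euclidean.
(A) R is not euclidean (2 R 0 and 2 R 1 but not 0 R 1), so the schema fails here.
(B) R is euclidean (any two R-successors of the same world are R-related), so the schema is valid here.
(C) R is euclidean (any two R-successors of the same world are R-related), so the schema is valid here.
(D) R is not euclidean (3 R 0 and 3 R 1 but not 0 R 1), so the schema fails here.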